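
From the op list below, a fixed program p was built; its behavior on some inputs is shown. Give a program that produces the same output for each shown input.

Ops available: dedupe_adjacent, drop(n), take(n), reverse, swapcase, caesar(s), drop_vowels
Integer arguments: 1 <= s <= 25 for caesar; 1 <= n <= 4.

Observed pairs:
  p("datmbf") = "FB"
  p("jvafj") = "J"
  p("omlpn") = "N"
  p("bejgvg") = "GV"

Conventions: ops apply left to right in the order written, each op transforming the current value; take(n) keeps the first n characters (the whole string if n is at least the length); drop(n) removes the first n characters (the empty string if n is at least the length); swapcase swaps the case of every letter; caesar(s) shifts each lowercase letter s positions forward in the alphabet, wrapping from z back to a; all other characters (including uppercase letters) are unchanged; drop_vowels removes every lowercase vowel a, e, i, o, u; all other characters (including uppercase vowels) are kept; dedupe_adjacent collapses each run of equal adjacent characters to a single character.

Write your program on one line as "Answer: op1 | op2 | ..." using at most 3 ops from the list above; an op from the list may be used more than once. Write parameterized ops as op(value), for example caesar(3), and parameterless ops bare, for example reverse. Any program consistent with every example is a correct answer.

swapcase | drop(4) | reverse

Check, running the answer program on each example:
  "datmbf" -> "DATMBF" -> "BF" -> "FB"
  "jvafj" -> "JVAFJ" -> "J" -> "J"
  "omlpn" -> "OMLPN" -> "N" -> "N"
  "bejgvg" -> "BEJGVG" -> "VG" -> "GV"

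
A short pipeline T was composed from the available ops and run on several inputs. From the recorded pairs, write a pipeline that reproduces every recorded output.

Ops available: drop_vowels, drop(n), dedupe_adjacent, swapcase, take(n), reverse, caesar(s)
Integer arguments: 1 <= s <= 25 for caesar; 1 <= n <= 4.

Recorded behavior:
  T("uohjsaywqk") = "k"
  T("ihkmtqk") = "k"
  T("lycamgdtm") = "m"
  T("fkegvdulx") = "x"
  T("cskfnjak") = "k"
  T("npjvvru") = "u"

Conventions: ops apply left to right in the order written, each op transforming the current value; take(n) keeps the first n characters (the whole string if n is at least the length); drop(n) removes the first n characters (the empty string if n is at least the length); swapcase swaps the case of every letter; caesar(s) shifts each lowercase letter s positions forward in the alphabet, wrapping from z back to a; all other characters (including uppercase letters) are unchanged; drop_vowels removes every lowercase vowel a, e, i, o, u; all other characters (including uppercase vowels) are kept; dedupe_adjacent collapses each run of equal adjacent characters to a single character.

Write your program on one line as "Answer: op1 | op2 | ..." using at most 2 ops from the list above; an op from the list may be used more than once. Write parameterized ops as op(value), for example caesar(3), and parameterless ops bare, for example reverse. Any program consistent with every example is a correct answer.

reverse | take(1)

Check, running the answer program on each example:
  "uohjsaywqk" -> "kqwyasjhou" -> "k"
  "ihkmtqk" -> "kqtmkhi" -> "k"
  "lycamgdtm" -> "mtdgmacyl" -> "m"
  "fkegvdulx" -> "xludvgekf" -> "x"
  "cskfnjak" -> "kajnfksc" -> "k"
  "npjvvru" -> "urvvjpn" -> "u"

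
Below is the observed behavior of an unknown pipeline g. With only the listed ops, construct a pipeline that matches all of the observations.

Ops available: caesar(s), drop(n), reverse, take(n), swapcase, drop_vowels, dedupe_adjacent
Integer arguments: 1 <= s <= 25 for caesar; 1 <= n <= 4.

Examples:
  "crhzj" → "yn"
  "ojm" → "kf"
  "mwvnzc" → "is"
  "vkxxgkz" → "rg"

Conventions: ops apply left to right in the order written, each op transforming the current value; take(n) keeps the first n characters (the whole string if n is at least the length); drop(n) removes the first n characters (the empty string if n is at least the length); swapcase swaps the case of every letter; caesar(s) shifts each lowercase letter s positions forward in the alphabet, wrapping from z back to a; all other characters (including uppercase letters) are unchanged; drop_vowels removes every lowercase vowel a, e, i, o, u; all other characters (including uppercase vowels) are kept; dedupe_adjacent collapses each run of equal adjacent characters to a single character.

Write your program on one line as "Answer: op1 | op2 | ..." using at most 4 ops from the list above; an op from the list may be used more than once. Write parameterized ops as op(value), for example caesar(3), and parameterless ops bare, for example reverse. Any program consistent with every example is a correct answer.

take(2) | caesar(4) | caesar(18)

Check, running the answer program on each example:
  "crhzj" -> "cr" -> "gv" -> "yn"
  "ojm" -> "oj" -> "sn" -> "kf"
  "mwvnzc" -> "mw" -> "qa" -> "is"
  "vkxxgkz" -> "vk" -> "zo" -> "rg"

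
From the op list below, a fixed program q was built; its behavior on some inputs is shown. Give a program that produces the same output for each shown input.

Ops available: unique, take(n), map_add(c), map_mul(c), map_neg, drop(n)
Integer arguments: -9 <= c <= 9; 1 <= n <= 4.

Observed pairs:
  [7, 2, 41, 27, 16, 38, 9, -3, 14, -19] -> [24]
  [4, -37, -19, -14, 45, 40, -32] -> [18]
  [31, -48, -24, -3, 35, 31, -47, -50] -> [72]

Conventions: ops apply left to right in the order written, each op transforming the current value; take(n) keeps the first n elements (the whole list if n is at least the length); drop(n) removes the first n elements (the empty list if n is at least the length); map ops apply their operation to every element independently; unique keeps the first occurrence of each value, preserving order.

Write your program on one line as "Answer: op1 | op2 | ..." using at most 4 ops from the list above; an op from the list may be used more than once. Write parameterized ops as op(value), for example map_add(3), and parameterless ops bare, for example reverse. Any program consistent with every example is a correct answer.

map_mul(2) | map_add(4) | map_add(6) | take(1)

Check, running the answer program on each example:
  [7, 2, 41, 27, 16, 38, 9, -3, 14, -19] -> [14, 4, 82, 54, 32, 76, 18, -6, 28, -38] -> [18, 8, 86, 58, 36, 80, 22, -2, 32, -34] -> [24, 14, 92, 64, 42, 86, 28, 4, 38, -28] -> [24]
  [4, -37, -19, -14, 45, 40, -32] -> [8, -74, -38, -28, 90, 80, -64] -> [12, -70, -34, -24, 94, 84, -60] -> [18, -64, -28, -18, 100, 90, -54] -> [18]
  [31, -48, -24, -3, 35, 31, -47, -50] -> [62, -96, -48, -6, 70, 62, -94, -100] -> [66, -92, -44, -2, 74, 66, -90, -96] -> [72, -86, -38, 4, 80, 72, -84, -90] -> [72]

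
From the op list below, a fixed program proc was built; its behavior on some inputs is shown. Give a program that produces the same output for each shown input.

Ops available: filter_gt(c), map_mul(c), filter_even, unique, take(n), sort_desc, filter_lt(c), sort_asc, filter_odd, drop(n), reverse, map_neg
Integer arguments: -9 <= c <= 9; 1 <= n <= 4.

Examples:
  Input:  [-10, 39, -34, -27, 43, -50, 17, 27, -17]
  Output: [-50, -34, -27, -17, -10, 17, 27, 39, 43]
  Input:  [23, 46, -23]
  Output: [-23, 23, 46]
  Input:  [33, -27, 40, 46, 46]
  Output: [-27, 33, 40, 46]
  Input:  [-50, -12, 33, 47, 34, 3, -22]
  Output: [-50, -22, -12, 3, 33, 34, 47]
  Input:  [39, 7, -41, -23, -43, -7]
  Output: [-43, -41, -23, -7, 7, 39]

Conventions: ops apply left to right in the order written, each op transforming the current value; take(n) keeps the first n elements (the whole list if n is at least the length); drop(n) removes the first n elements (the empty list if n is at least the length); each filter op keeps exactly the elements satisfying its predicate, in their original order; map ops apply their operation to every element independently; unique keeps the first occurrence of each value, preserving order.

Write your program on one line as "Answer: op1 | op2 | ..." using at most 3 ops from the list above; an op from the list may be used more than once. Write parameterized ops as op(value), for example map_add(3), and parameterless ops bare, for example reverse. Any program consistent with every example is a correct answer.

sort_asc | unique

Check, running the answer program on each example:
  [-10, 39, -34, -27, 43, -50, 17, 27, -17] -> [-50, -34, -27, -17, -10, 17, 27, 39, 43] -> [-50, -34, -27, -17, -10, 17, 27, 39, 43]
  [23, 46, -23] -> [-23, 23, 46] -> [-23, 23, 46]
  [33, -27, 40, 46, 46] -> [-27, 33, 40, 46, 46] -> [-27, 33, 40, 46]
  [-50, -12, 33, 47, 34, 3, -22] -> [-50, -22, -12, 3, 33, 34, 47] -> [-50, -22, -12, 3, 33, 34, 47]
  [39, 7, -41, -23, -43, -7] -> [-43, -41, -23, -7, 7, 39] -> [-43, -41, -23, -7, 7, 39]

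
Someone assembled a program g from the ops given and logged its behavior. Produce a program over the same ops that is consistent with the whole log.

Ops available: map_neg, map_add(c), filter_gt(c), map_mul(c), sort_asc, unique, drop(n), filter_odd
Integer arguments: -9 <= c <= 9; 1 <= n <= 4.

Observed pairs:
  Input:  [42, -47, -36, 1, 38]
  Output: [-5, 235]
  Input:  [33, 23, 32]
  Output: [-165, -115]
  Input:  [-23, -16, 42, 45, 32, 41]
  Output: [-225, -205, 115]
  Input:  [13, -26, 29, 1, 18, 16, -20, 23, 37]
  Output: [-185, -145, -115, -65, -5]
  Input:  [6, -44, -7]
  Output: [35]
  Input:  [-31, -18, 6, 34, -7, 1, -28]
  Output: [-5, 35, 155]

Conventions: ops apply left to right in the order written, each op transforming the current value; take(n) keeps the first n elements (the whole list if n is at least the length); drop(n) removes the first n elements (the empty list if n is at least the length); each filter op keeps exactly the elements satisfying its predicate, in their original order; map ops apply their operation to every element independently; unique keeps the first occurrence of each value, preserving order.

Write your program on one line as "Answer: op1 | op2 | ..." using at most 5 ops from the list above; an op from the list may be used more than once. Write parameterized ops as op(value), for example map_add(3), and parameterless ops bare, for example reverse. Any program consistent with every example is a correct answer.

map_mul(5) | map_neg | filter_odd | sort_asc

Check, running the answer program on each example:
  [42, -47, -36, 1, 38] -> [210, -235, -180, 5, 190] -> [-210, 235, 180, -5, -190] -> [235, -5] -> [-5, 235]
  [33, 23, 32] -> [165, 115, 160] -> [-165, -115, -160] -> [-165, -115] -> [-165, -115]
  [-23, -16, 42, 45, 32, 41] -> [-115, -80, 210, 225, 160, 205] -> [115, 80, -210, -225, -160, -205] -> [115, -225, -205] -> [-225, -205, 115]
  [13, -26, 29, 1, 18, 16, -20, 23, 37] -> [65, -130, 145, 5, 90, 80, -100, 115, 185] -> [-65, 130, -145, -5, -90, -80, 100, -115, -185] -> [-65, -145, -5, -115, -185] -> [-185, -145, -115, -65, -5]
  [6, -44, -7] -> [30, -220, -35] -> [-30, 220, 35] -> [35] -> [35]
  [-31, -18, 6, 34, -7, 1, -28] -> [-155, -90, 30, 170, -35, 5, -140] -> [155, 90, -30, -170, 35, -5, 140] -> [155, 35, -5] -> [-5, 35, 155]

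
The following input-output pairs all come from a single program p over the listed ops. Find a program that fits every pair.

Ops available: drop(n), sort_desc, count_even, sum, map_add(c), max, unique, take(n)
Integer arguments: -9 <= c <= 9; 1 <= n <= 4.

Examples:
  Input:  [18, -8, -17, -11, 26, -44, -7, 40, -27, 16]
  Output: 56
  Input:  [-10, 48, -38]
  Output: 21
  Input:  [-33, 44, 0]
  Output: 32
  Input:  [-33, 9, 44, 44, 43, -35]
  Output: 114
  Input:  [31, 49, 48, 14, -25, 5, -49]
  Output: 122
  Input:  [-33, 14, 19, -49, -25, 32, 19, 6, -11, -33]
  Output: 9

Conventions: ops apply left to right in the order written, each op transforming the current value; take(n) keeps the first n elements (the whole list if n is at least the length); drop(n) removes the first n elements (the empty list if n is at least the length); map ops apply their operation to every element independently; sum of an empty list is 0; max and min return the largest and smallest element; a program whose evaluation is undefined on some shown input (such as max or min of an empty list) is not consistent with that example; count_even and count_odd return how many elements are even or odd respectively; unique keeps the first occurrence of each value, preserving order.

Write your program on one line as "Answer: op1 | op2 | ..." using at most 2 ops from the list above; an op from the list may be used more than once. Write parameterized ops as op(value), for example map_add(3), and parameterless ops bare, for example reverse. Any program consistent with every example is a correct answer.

map_add(7) | sum

Check, running the answer program on each example:
  [18, -8, -17, -11, 26, -44, -7, 40, -27, 16] -> [25, -1, -10, -4, 33, -37, 0, 47, -20, 23] -> 56
  [-10, 48, -38] -> [-3, 55, -31] -> 21
  [-33, 44, 0] -> [-26, 51, 7] -> 32
  [-33, 9, 44, 44, 43, -35] -> [-26, 16, 51, 51, 50, -28] -> 114
  [31, 49, 48, 14, -25, 5, -49] -> [38, 56, 55, 21, -18, 12, -42] -> 122
  [-33, 14, 19, -49, -25, 32, 19, 6, -11, -33] -> [-26, 21, 26, -42, -18, 39, 26, 13, -4, -26] -> 9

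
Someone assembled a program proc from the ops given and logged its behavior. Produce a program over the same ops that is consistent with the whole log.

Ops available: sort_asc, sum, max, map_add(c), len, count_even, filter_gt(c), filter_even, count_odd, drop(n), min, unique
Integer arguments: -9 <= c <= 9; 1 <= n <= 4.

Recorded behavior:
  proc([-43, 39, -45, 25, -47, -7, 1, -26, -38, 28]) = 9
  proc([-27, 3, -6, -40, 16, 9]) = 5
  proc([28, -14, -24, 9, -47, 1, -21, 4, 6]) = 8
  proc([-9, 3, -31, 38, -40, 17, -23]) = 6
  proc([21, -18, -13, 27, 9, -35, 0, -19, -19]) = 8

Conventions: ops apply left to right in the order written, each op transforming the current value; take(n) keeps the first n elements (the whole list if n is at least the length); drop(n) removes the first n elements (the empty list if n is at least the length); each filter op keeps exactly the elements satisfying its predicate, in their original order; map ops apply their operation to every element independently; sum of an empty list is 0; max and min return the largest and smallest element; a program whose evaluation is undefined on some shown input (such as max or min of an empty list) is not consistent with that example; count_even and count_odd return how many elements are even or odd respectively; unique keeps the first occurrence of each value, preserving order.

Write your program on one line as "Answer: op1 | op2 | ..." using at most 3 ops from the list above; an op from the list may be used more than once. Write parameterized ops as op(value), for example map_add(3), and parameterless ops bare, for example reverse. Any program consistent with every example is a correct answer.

drop(1) | len

Check, running the answer program on each example:
  [-43, 39, -45, 25, -47, -7, 1, -26, -38, 28] -> [39, -45, 25, -47, -7, 1, -26, -38, 28] -> 9
  [-27, 3, -6, -40, 16, 9] -> [3, -6, -40, 16, 9] -> 5
  [28, -14, -24, 9, -47, 1, -21, 4, 6] -> [-14, -24, 9, -47, 1, -21, 4, 6] -> 8
  [-9, 3, -31, 38, -40, 17, -23] -> [3, -31, 38, -40, 17, -23] -> 6
  [21, -18, -13, 27, 9, -35, 0, -19, -19] -> [-18, -13, 27, 9, -35, 0, -19, -19] -> 8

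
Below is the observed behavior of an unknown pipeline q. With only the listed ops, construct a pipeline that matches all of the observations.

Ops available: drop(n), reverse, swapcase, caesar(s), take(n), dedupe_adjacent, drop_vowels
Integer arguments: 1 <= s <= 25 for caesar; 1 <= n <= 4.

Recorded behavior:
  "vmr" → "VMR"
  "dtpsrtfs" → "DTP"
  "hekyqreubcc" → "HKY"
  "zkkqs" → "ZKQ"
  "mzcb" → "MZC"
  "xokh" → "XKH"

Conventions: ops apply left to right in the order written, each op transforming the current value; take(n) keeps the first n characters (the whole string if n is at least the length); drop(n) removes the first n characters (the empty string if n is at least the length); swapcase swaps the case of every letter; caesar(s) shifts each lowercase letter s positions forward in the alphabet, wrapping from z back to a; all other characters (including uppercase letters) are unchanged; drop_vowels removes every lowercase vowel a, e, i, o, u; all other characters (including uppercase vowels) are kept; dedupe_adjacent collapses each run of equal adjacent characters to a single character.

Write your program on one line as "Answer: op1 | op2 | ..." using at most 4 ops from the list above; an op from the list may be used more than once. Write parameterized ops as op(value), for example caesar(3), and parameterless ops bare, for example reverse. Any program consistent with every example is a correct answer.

drop_vowels | swapcase | dedupe_adjacent | take(3)

Check, running the answer program on each example:
  "vmr" -> "vmr" -> "VMR" -> "VMR" -> "VMR"
  "dtpsrtfs" -> "dtpsrtfs" -> "DTPSRTFS" -> "DTPSRTFS" -> "DTP"
  "hekyqreubcc" -> "hkyqrbcc" -> "HKYQRBCC" -> "HKYQRBC" -> "HKY"
  "zkkqs" -> "zkkqs" -> "ZKKQS" -> "ZKQS" -> "ZKQ"
  "mzcb" -> "mzcb" -> "MZCB" -> "MZCB" -> "MZC"
  "xokh" -> "xkh" -> "XKH" -> "XKH" -> "XKH"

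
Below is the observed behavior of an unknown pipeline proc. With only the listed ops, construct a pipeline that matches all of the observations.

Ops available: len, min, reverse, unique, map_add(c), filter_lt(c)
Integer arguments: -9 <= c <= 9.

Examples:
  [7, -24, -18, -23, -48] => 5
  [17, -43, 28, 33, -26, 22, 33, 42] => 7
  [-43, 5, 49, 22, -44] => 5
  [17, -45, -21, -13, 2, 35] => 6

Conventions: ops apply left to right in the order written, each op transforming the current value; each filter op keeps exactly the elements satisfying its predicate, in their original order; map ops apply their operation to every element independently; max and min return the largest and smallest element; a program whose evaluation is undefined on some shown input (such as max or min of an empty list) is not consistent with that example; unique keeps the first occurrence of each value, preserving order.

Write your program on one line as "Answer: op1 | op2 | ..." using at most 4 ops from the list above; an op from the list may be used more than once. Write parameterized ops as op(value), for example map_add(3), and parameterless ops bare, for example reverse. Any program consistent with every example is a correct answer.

map_add(4) | map_add(5) | unique | len

Check, running the answer program on each example:
  [7, -24, -18, -23, -48] -> [11, -20, -14, -19, -44] -> [16, -15, -9, -14, -39] -> [16, -15, -9, -14, -39] -> 5
  [17, -43, 28, 33, -26, 22, 33, 42] -> [21, -39, 32, 37, -22, 26, 37, 46] -> [26, -34, 37, 42, -17, 31, 42, 51] -> [26, -34, 37, 42, -17, 31, 51] -> 7
  [-43, 5, 49, 22, -44] -> [-39, 9, 53, 26, -40] -> [-34, 14, 58, 31, -35] -> [-34, 14, 58, 31, -35] -> 5
  [17, -45, -21, -13, 2, 35] -> [21, -41, -17, -9, 6, 39] -> [26, -36, -12, -4, 11, 44] -> [26, -36, -12, -4, 11, 44] -> 6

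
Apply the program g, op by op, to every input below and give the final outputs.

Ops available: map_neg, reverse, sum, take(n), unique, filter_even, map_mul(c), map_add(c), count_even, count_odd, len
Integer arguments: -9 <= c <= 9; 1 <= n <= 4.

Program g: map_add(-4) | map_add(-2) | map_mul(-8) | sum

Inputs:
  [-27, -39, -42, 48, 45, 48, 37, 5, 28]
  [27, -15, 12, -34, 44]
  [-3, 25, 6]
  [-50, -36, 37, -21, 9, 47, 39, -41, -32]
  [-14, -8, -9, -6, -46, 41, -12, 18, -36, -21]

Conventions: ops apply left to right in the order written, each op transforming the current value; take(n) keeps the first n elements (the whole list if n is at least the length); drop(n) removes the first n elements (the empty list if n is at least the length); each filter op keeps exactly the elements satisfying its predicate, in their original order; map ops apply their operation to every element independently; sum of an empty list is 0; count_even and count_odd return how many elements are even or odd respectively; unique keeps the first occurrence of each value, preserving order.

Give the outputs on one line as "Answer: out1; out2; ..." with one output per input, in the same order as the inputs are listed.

Execution, op by op:
  [-27, -39, -42, 48, 45, 48, 37, 5, 28] -> [-31, -43, -46, 44, 41, 44, 33, 1, 24] -> [-33, -45, -48, 42, 39, 42, 31, -1, 22] -> [264, 360, 384, -336, -312, -336, -248, 8, -176] -> -392
  [27, -15, 12, -34, 44] -> [23, -19, 8, -38, 40] -> [21, -21, 6, -40, 38] -> [-168, 168, -48, 320, -304] -> -32
  [-3, 25, 6] -> [-7, 21, 2] -> [-9, 19, 0] -> [72, -152, 0] -> -80
  [-50, -36, 37, -21, 9, 47, 39, -41, -32] -> [-54, -40, 33, -25, 5, 43, 35, -45, -36] -> [-56, -42, 31, -27, 3, 41, 33, -47, -38] -> [448, 336, -248, 216, -24, -328, -264, 376, 304] -> 816
  [-14, -8, -9, -6, -46, 41, -12, 18, -36, -21] -> [-18, -12, -13, -10, -50, 37, -16, 14, -40, -25] -> [-20, -14, -15, -12, -52, 35, -18, 12, -42, -27] -> [160, 112, 120, 96, 416, -280, 144, -96, 336, 216] -> 1224

-392; -32; -80; 816; 1224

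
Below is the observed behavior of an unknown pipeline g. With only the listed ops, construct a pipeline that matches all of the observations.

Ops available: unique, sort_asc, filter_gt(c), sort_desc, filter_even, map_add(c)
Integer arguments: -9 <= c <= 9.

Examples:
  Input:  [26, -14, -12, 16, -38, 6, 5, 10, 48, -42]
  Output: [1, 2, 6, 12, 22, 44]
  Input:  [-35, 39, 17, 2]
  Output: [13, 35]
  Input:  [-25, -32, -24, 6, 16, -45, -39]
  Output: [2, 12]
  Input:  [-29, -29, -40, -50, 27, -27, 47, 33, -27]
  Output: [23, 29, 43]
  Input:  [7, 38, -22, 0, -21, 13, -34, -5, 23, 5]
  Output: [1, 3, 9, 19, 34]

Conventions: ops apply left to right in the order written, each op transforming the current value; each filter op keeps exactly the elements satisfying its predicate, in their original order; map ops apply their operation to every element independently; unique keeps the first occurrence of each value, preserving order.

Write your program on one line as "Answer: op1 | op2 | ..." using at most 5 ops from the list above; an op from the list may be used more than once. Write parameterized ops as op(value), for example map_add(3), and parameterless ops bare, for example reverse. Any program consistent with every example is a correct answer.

map_add(-4) | unique | sort_asc | filter_gt(0)

Check, running the answer program on each example:
  [26, -14, -12, 16, -38, 6, 5, 10, 48, -42] -> [22, -18, -16, 12, -42, 2, 1, 6, 44, -46] -> [22, -18, -16, 12, -42, 2, 1, 6, 44, -46] -> [-46, -42, -18, -16, 1, 2, 6, 12, 22, 44] -> [1, 2, 6, 12, 22, 44]
  [-35, 39, 17, 2] -> [-39, 35, 13, -2] -> [-39, 35, 13, -2] -> [-39, -2, 13, 35] -> [13, 35]
  [-25, -32, -24, 6, 16, -45, -39] -> [-29, -36, -28, 2, 12, -49, -43] -> [-29, -36, -28, 2, 12, -49, -43] -> [-49, -43, -36, -29, -28, 2, 12] -> [2, 12]
  [-29, -29, -40, -50, 27, -27, 47, 33, -27] -> [-33, -33, -44, -54, 23, -31, 43, 29, -31] -> [-33, -44, -54, 23, -31, 43, 29] -> [-54, -44, -33, -31, 23, 29, 43] -> [23, 29, 43]
  [7, 38, -22, 0, -21, 13, -34, -5, 23, 5] -> [3, 34, -26, -4, -25, 9, -38, -9, 19, 1] -> [3, 34, -26, -4, -25, 9, -38, -9, 19, 1] -> [-38, -26, -25, -9, -4, 1, 3, 9, 19, 34] -> [1, 3, 9, 19, 34]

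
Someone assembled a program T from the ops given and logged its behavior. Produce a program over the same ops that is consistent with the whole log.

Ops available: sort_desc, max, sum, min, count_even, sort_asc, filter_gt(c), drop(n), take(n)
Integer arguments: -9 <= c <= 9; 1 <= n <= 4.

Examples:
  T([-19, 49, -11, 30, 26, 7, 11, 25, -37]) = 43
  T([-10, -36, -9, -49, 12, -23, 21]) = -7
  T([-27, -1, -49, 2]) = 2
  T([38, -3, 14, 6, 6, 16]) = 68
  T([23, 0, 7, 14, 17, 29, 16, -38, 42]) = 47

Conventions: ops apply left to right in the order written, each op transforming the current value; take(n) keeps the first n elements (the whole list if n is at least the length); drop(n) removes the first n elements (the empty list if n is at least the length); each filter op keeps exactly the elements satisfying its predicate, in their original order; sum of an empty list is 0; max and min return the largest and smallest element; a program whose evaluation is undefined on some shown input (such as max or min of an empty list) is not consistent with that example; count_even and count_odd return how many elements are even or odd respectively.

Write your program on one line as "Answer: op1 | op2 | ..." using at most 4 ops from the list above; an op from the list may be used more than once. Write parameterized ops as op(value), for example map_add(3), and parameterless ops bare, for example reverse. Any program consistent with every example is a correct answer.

sort_asc | drop(3) | take(3) | sum

Check, running the answer program on each example:
  [-19, 49, -11, 30, 26, 7, 11, 25, -37] -> [-37, -19, -11, 7, 11, 25, 26, 30, 49] -> [7, 11, 25, 26, 30, 49] -> [7, 11, 25] -> 43
  [-10, -36, -9, -49, 12, -23, 21] -> [-49, -36, -23, -10, -9, 12, 21] -> [-10, -9, 12, 21] -> [-10, -9, 12] -> -7
  [-27, -1, -49, 2] -> [-49, -27, -1, 2] -> [2] -> [2] -> 2
  [38, -3, 14, 6, 6, 16] -> [-3, 6, 6, 14, 16, 38] -> [14, 16, 38] -> [14, 16, 38] -> 68
  [23, 0, 7, 14, 17, 29, 16, -38, 42] -> [-38, 0, 7, 14, 16, 17, 23, 29, 42] -> [14, 16, 17, 23, 29, 42] -> [14, 16, 17] -> 47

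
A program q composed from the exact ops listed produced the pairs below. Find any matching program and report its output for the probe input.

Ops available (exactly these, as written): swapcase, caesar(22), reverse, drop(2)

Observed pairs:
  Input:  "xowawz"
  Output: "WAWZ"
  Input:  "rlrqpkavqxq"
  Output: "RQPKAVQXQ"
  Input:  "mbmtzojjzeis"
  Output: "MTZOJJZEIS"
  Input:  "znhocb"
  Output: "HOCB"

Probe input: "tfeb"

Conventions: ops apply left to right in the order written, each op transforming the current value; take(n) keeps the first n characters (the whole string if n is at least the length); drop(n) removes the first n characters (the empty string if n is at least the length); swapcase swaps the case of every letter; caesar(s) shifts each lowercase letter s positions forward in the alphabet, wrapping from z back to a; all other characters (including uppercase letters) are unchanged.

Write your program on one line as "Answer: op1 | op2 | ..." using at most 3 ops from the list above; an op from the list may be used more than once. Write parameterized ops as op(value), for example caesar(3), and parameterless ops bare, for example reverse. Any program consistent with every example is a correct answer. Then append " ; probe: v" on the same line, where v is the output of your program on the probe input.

drop(2) | swapcase ; probe: "EB"

Check, running the answer program on each example:
  "xowawz" -> "wawz" -> "WAWZ"
  "rlrqpkavqxq" -> "rqpkavqxq" -> "RQPKAVQXQ"
  "mbmtzojjzeis" -> "mtzojjzeis" -> "MTZOJJZEIS"
  "znhocb" -> "hocb" -> "HOCB"
  probe: "tfeb" -> "eb" -> "EB"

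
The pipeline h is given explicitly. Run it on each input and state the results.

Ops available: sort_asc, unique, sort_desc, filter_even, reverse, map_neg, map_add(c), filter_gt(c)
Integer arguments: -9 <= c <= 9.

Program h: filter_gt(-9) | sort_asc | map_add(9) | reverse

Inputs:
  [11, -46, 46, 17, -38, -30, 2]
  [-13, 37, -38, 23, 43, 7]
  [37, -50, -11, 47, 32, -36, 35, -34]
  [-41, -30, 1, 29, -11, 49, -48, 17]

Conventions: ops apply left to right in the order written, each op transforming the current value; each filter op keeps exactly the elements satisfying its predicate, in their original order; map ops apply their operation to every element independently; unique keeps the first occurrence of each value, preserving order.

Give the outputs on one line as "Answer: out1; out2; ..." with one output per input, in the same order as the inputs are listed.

[55, 26, 20, 11]; [52, 46, 32, 16]; [56, 46, 44, 41]; [58, 38, 26, 10]

Execution, op by op:
  [11, -46, 46, 17, -38, -30, 2] -> [11, 46, 17, 2] -> [2, 11, 17, 46] -> [11, 20, 26, 55] -> [55, 26, 20, 11]
  [-13, 37, -38, 23, 43, 7] -> [37, 23, 43, 7] -> [7, 23, 37, 43] -> [16, 32, 46, 52] -> [52, 46, 32, 16]
  [37, -50, -11, 47, 32, -36, 35, -34] -> [37, 47, 32, 35] -> [32, 35, 37, 47] -> [41, 44, 46, 56] -> [56, 46, 44, 41]
  [-41, -30, 1, 29, -11, 49, -48, 17] -> [1, 29, 49, 17] -> [1, 17, 29, 49] -> [10, 26, 38, 58] -> [58, 38, 26, 10]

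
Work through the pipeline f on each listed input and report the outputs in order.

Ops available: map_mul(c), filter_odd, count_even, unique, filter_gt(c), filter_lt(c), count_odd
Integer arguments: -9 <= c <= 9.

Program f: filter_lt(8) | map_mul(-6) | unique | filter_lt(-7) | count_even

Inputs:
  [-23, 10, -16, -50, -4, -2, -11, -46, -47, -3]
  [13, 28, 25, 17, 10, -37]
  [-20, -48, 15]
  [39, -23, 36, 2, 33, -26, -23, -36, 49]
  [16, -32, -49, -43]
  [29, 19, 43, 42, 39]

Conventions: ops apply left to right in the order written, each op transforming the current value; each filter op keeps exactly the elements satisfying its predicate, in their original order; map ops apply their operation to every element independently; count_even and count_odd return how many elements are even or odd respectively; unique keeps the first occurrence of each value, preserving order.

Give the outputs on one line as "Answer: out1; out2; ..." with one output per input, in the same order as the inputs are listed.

Execution, op by op:
  [-23, 10, -16, -50, -4, -2, -11, -46, -47, -3] -> [-23, -16, -50, -4, -2, -11, -46, -47, -3] -> [138, 96, 300, 24, 12, 66, 276, 282, 18] -> [138, 96, 300, 24, 12, 66, 276, 282, 18] -> [] -> 0
  [13, 28, 25, 17, 10, -37] -> [-37] -> [222] -> [222] -> [] -> 0
  [-20, -48, 15] -> [-20, -48] -> [120, 288] -> [120, 288] -> [] -> 0
  [39, -23, 36, 2, 33, -26, -23, -36, 49] -> [-23, 2, -26, -23, -36] -> [138, -12, 156, 138, 216] -> [138, -12, 156, 216] -> [-12] -> 1
  [16, -32, -49, -43] -> [-32, -49, -43] -> [192, 294, 258] -> [192, 294, 258] -> [] -> 0
  [29, 19, 43, 42, 39] -> [] -> [] -> [] -> [] -> 0

0; 0; 0; 1; 0; 0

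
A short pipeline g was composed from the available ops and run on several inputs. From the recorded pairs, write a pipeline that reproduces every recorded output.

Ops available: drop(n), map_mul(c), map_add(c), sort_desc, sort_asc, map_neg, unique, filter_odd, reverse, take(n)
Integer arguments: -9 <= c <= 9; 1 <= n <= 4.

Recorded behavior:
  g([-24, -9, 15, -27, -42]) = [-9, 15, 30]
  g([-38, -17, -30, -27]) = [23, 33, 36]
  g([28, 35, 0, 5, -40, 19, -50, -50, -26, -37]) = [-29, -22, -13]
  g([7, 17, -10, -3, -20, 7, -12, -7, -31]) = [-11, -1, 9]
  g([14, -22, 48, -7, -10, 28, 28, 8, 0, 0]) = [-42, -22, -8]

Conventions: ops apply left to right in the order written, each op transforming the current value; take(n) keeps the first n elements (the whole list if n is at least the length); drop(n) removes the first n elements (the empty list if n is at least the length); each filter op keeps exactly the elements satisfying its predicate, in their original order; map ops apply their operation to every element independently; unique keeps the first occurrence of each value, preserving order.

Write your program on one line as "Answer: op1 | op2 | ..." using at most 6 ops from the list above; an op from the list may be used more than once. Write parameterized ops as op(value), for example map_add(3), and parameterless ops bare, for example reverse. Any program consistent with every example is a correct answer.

map_neg | sort_desc | sort_asc | map_add(6) | unique | take(3)

Check, running the answer program on each example:
  [-24, -9, 15, -27, -42] -> [24, 9, -15, 27, 42] -> [42, 27, 24, 9, -15] -> [-15, 9, 24, 27, 42] -> [-9, 15, 30, 33, 48] -> [-9, 15, 30, 33, 48] -> [-9, 15, 30]
  [-38, -17, -30, -27] -> [38, 17, 30, 27] -> [38, 30, 27, 17] -> [17, 27, 30, 38] -> [23, 33, 36, 44] -> [23, 33, 36, 44] -> [23, 33, 36]
  [28, 35, 0, 5, -40, 19, -50, -50, -26, -37] -> [-28, -35, 0, -5, 40, -19, 50, 50, 26, 37] -> [50, 50, 40, 37, 26, 0, -5, -19, -28, -35] -> [-35, -28, -19, -5, 0, 26, 37, 40, 50, 50] -> [-29, -22, -13, 1, 6, 32, 43, 46, 56, 56] -> [-29, -22, -13, 1, 6, 32, 43, 46, 56] -> [-29, -22, -13]
  [7, 17, -10, -3, -20, 7, -12, -7, -31] -> [-7, -17, 10, 3, 20, -7, 12, 7, 31] -> [31, 20, 12, 10, 7, 3, -7, -7, -17] -> [-17, -7, -7, 3, 7, 10, 12, 20, 31] -> [-11, -1, -1, 9, 13, 16, 18, 26, 37] -> [-11, -1, 9, 13, 16, 18, 26, 37] -> [-11, -1, 9]
  [14, -22, 48, -7, -10, 28, 28, 8, 0, 0] -> [-14, 22, -48, 7, 10, -28, -28, -8, 0, 0] -> [22, 10, 7, 0, 0, -8, -14, -28, -28, -48] -> [-48, -28, -28, -14, -8, 0, 0, 7, 10, 22] -> [-42, -22, -22, -8, -2, 6, 6, 13, 16, 28] -> [-42, -22, -8, -2, 6, 13, 16, 28] -> [-42, -22, -8]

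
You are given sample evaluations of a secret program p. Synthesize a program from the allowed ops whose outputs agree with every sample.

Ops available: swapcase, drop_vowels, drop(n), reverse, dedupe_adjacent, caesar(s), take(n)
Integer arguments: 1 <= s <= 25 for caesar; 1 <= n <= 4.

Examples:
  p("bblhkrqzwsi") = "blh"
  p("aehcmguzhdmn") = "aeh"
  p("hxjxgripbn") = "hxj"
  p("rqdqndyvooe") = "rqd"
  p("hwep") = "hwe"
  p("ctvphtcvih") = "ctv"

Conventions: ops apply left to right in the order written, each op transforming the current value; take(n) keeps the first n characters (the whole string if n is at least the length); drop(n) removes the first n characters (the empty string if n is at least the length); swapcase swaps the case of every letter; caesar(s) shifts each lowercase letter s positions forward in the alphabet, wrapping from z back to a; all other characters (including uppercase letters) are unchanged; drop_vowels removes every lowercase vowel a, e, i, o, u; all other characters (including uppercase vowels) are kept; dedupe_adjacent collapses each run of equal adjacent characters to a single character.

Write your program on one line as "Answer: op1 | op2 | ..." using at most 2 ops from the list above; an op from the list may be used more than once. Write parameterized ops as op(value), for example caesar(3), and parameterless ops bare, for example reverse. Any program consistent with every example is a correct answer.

dedupe_adjacent | take(3)

Check, running the answer program on each example:
  "bblhkrqzwsi" -> "blhkrqzwsi" -> "blh"
  "aehcmguzhdmn" -> "aehcmguzhdmn" -> "aeh"
  "hxjxgripbn" -> "hxjxgripbn" -> "hxj"
  "rqdqndyvooe" -> "rqdqndyvoe" -> "rqd"
  "hwep" -> "hwep" -> "hwe"
  "ctvphtcvih" -> "ctvphtcvih" -> "ctv"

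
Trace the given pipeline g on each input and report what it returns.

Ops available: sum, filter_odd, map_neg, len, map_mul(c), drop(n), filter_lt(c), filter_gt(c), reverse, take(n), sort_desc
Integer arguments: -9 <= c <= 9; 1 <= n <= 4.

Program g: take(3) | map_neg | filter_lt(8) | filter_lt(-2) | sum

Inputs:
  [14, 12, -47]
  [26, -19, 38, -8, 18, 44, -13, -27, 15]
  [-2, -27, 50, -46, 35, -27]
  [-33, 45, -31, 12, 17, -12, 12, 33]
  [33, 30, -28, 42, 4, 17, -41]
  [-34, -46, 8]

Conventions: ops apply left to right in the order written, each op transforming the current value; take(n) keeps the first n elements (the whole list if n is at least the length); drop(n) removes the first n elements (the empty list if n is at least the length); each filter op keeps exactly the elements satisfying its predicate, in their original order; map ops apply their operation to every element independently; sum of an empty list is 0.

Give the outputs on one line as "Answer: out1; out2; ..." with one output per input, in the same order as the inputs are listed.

-26; -64; -50; -45; -63; -8

Execution, op by op:
  [14, 12, -47] -> [14, 12, -47] -> [-14, -12, 47] -> [-14, -12] -> [-14, -12] -> -26
  [26, -19, 38, -8, 18, 44, -13, -27, 15] -> [26, -19, 38] -> [-26, 19, -38] -> [-26, -38] -> [-26, -38] -> -64
  [-2, -27, 50, -46, 35, -27] -> [-2, -27, 50] -> [2, 27, -50] -> [2, -50] -> [-50] -> -50
  [-33, 45, -31, 12, 17, -12, 12, 33] -> [-33, 45, -31] -> [33, -45, 31] -> [-45] -> [-45] -> -45
  [33, 30, -28, 42, 4, 17, -41] -> [33, 30, -28] -> [-33, -30, 28] -> [-33, -30] -> [-33, -30] -> -63
  [-34, -46, 8] -> [-34, -46, 8] -> [34, 46, -8] -> [-8] -> [-8] -> -8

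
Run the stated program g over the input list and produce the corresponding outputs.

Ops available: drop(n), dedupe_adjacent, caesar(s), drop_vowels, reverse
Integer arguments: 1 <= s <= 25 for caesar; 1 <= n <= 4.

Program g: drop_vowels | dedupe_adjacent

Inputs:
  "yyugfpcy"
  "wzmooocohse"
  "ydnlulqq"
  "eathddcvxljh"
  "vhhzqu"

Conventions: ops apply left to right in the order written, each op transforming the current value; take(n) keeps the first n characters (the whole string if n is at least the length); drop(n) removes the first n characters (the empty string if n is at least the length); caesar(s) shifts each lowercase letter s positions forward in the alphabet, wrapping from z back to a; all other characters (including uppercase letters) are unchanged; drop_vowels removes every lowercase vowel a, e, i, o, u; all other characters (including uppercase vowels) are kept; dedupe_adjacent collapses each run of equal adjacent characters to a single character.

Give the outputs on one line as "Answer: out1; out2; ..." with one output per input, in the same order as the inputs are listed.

"ygfpcy"; "wzmchs"; "ydnlq"; "thdcvxljh"; "vhzq"

Execution, op by op:
  "yyugfpcy" -> "yygfpcy" -> "ygfpcy"
  "wzmooocohse" -> "wzmchs" -> "wzmchs"
  "ydnlulqq" -> "ydnllqq" -> "ydnlq"
  "eathddcvxljh" -> "thddcvxljh" -> "thdcvxljh"
  "vhhzqu" -> "vhhzq" -> "vhzq"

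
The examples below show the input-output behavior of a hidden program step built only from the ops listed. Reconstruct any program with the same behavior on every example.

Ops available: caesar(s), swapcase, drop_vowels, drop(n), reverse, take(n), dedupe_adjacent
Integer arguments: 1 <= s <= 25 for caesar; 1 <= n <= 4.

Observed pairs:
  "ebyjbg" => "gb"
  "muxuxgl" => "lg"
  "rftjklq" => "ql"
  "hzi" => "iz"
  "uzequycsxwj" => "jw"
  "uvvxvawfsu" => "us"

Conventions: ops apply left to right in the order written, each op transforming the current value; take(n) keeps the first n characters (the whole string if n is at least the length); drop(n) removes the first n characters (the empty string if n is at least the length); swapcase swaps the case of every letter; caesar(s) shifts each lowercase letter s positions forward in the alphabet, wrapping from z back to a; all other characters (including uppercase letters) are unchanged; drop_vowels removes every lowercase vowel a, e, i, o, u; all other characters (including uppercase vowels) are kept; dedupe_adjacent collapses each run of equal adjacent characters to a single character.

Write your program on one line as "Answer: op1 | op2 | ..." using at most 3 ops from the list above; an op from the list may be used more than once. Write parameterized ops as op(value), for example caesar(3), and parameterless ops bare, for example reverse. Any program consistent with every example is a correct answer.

reverse | take(3) | take(2)

Check, running the answer program on each example:
  "ebyjbg" -> "gbjybe" -> "gbj" -> "gb"
  "muxuxgl" -> "lgxuxum" -> "lgx" -> "lg"
  "rftjklq" -> "qlkjtfr" -> "qlk" -> "ql"
  "hzi" -> "izh" -> "izh" -> "iz"
  "uzequycsxwj" -> "jwxscyuqezu" -> "jwx" -> "jw"
  "uvvxvawfsu" -> "usfwavxvvu" -> "usf" -> "us"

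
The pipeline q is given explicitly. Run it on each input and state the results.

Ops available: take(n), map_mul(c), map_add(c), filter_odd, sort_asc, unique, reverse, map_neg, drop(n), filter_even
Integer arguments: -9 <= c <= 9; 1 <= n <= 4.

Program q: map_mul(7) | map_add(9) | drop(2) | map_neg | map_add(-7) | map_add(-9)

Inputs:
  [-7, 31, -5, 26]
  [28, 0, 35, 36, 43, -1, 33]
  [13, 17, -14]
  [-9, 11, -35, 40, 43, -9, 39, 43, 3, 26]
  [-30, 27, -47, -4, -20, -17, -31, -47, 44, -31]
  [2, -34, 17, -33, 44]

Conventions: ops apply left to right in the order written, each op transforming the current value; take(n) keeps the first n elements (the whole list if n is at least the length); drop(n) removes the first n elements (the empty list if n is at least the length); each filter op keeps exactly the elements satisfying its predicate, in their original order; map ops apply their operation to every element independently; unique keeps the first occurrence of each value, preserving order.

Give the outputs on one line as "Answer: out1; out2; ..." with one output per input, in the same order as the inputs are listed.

[10, -207]; [-270, -277, -326, -18, -256]; [73]; [220, -305, -326, 38, -298, -326, -46, -207]; [304, 3, 115, 94, 192, 304, -333, 192]; [-144, 206, -333]

Execution, op by op:
  [-7, 31, -5, 26] -> [-49, 217, -35, 182] -> [-40, 226, -26, 191] -> [-26, 191] -> [26, -191] -> [19, -198] -> [10, -207]
  [28, 0, 35, 36, 43, -1, 33] -> [196, 0, 245, 252, 301, -7, 231] -> [205, 9, 254, 261, 310, 2, 240] -> [254, 261, 310, 2, 240] -> [-254, -261, -310, -2, -240] -> [-261, -268, -317, -9, -247] -> [-270, -277, -326, -18, -256]
  [13, 17, -14] -> [91, 119, -98] -> [100, 128, -89] -> [-89] -> [89] -> [82] -> [73]
  [-9, 11, -35, 40, 43, -9, 39, 43, 3, 26] -> [-63, 77, -245, 280, 301, -63, 273, 301, 21, 182] -> [-54, 86, -236, 289, 310, -54, 282, 310, 30, 191] -> [-236, 289, 310, -54, 282, 310, 30, 191] -> [236, -289, -310, 54, -282, -310, -30, -191] -> [229, -296, -317, 47, -289, -317, -37, -198] -> [220, -305, -326, 38, -298, -326, -46, -207]
  [-30, 27, -47, -4, -20, -17, -31, -47, 44, -31] -> [-210, 189, -329, -28, -140, -119, -217, -329, 308, -217] -> [-201, 198, -320, -19, -131, -110, -208, -320, 317, -208] -> [-320, -19, -131, -110, -208, -320, 317, -208] -> [320, 19, 131, 110, 208, 320, -317, 208] -> [313, 12, 124, 103, 201, 313, -324, 201] -> [304, 3, 115, 94, 192, 304, -333, 192]
  [2, -34, 17, -33, 44] -> [14, -238, 119, -231, 308] -> [23, -229, 128, -222, 317] -> [128, -222, 317] -> [-128, 222, -317] -> [-135, 215, -324] -> [-144, 206, -333]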